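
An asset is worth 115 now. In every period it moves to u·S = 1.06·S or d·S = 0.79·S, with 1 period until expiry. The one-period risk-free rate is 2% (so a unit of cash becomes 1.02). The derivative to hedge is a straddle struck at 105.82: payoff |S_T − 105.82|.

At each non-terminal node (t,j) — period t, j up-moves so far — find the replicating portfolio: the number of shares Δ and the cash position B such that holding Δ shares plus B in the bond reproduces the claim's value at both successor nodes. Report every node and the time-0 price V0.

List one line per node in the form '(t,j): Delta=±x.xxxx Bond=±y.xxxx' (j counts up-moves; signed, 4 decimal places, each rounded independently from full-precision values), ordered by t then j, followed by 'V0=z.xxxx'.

The replicating-portfolio and risk-neutral prices coincide; use p* = (1.02−0.79)/(1.06−0.79) = 0.8519 for the latter.
Payoff layer (t=1): V(1,0)=14.9700, V(1,1)=16.0800
  t=0,j=0: stock 115.0000 → up 121.9000 (V=16.0800), down 90.8500 (V=14.9700). Price 15.6035; hedge Δ=0.0357, bond B=11.4924.
Each (Δ,B) replicates both successor values, so the strategy is self-financing and V0 is arbitrage-free.

(0,0): Delta=0.0357 Bond=11.4924
V0=15.6035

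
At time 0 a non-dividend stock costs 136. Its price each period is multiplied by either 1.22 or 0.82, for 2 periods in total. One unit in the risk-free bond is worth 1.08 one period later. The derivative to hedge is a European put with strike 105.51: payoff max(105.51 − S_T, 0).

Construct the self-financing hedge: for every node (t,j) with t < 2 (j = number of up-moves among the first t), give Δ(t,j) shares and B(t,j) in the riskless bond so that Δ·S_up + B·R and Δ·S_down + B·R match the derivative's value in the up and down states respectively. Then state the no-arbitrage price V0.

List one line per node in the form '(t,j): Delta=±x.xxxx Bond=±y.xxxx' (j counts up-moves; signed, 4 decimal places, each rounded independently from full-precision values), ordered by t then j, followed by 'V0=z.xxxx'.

Risk-neutral probability p* = (R−d)/(u−d) = (1.08−0.82)/(1.22−0.82) = 0.6500.
Terminal payoffs: V(2,0)=14.0636, V(2,1)=0.0000, V(2,2)=0.0000
Node (1,0) S=111.5200: V=(p*·0.0000+(1−p*)·14.0636)/1.08=4.5576; Δ=(0.0000−14.0636)/(136.0544−91.4464)=-0.3153; B=V−Δ·S=39.7166
Node (1,1) S=165.9200: V=(p*·0.0000+(1−p*)·0.0000)/1.08=0.0000; Δ=(0.0000−0.0000)/(202.4224−136.0544)=0.0000; B=V−Δ·S=0.0000
Node (0,0) S=136.0000: V=(p*·0.0000+(1−p*)·4.5576)/1.08=1.4770; Δ=(0.0000−4.5576)/(165.9200−111.5200)=-0.0838; B=V−Δ·S=12.8711
Self-financing check: at every node Δ·S+B equals the discounted successor values.

(0,0): Delta=-0.0838 Bond=12.8711
(1,0): Delta=-0.3153 Bond=39.7166
(1,1): Delta=0.0000 Bond=0.0000
V0=1.4770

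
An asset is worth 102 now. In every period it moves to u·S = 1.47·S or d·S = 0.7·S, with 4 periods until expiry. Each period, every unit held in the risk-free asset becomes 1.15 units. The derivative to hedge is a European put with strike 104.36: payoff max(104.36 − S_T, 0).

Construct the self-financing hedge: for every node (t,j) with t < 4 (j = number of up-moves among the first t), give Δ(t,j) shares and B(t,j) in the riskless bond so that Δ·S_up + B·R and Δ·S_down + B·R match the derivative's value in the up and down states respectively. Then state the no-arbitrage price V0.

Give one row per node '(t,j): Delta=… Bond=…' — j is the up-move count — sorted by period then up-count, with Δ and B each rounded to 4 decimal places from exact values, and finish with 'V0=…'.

(0,0): Delta=-0.1504 Bond=21.7773
(1,0): Delta=-0.4176 Bond=44.1250
(1,1): Delta=-0.0599 Bond=11.4751
(2,0): Delta=-0.9519 Bond=77.4481
(2,1): Delta=-0.2367 Bond=31.7539
(2,2): Delta=0.0000 Bond=0.0000
(3,0): Delta=-1.0000 Bond=90.7478
(3,1): Delta=-0.9356 Bond=87.8689
(3,2): Delta=0.0000 Bond=0.0000
(3,3): Delta=0.0000 Bond=0.0000
V0=6.4400

The replicating-portfolio and risk-neutral prices coincide; use p* = (1.15−0.7)/(1.47−0.7) = 0.5844 for the latter.
Terminal values V(4,·): V(4,0)=79.8698, V(4,1)=52.9306, V(4,2)=0.0000, V(4,3)=0.0000, V(4,4)=0.0000
  t=3,j=0: stock 34.9860 → up 51.4294 (V=52.9306), down 24.4902 (V=79.8698). Price 55.7618; hedge Δ=-1.0000, bond B=90.7478.
  t=3,j=1: stock 73.4706 → up 108.0018 (V=0.0000), down 51.4294 (V=52.9306). Price 19.1279; hedge Δ=-0.9356, bond B=87.8689.
  t=3,j=2: stock 154.2883 → up 226.8037 (V=0.0000), down 108.0018 (V=0.0000). Price 0.0000; hedge Δ=0.0000, bond B=0.0000.
  t=3,j=3: stock 324.0053 → up 476.2879 (V=0.0000), down 226.8037 (V=0.0000). Price 0.0000; hedge Δ=0.0000, bond B=0.0000.
  t=2,j=0: stock 49.9800 → up 73.4706 (V=19.1279), down 34.9860 (V=55.7618). Price 29.8717; hedge Δ=-0.9519, bond B=77.4481.
  t=2,j=1: stock 104.9580 → up 154.2883 (V=0.0000), down 73.4706 (V=19.1279). Price 6.9124; hedge Δ=-0.2367, bond B=31.7539.
  t=2,j=2: stock 220.4118 → up 324.0053 (V=0.0000), down 154.2883 (V=0.0000). Price 0.0000; hedge Δ=0.0000, bond B=0.0000.
  t=1,j=0: stock 71.4000 → up 104.9580 (V=6.9124), down 49.9800 (V=29.8717). Price 14.3078; hedge Δ=-0.4176, bond B=44.1250.
  t=1,j=1: stock 149.9400 → up 220.4118 (V=0.0000), down 104.9580 (V=6.9124). Price 2.4980; hedge Δ=-0.0599, bond B=11.4751.
  t=0,j=0: stock 102.0000 → up 149.9400 (V=2.4980), down 71.4000 (V=14.3078). Price 6.4400; hedge Δ=-0.1504, bond B=21.7773.
Self-financing check: at every node Δ·S+B equals the discounted successor values.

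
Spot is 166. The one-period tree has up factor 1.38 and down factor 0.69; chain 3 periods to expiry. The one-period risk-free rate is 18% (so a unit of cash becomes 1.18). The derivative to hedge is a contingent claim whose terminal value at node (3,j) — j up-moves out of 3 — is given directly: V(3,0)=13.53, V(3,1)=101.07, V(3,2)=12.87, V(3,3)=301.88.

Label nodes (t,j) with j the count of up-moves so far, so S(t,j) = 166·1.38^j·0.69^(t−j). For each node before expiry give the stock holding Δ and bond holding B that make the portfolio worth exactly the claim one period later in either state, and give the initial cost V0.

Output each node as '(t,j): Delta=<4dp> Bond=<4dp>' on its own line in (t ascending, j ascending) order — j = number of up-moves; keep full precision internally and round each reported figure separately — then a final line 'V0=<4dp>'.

(0,0): Delta=0.7323 Bond=-41.1183
(1,0): Delta=-0.3995 Bond=81.1239
(1,1): Delta=0.9633 Bond=-101.4353
(2,0): Delta=1.6053 Bond=-62.7203
(2,1): Delta=-0.8087 Bond=160.3983
(2,2): Delta=1.3249 Bond=-234.0169
V0=80.4465

Since d<R<u, set p* = (R−d)/(u−d) = 0.7101; price each node as the discounted p*-expectation of its children.
Payoff layer (t=3): V(3,0)=13.5300, V(3,1)=101.0700, V(3,2)=12.8700, V(3,3)=301.8800
  t=2,j=0: stock 79.0326 → up 109.0650 (V=101.0700), down 54.5325 (V=13.5300). Price 64.1492; hedge Δ=1.6053, bond B=-62.7203.
  t=2,j=1: stock 158.0652 → up 218.1300 (V=12.8700), down 109.0650 (V=101.0700). Price 32.5722; hedge Δ=-0.8087, bond B=160.3983.
  t=2,j=2: stock 316.1304 → up 436.2600 (V=301.8800), down 218.1300 (V=12.8700). Price 184.8381; hedge Δ=1.3249, bond B=-234.0169.
  t=1,j=0: stock 114.5400 → up 158.0652 (V=32.5722), down 79.0326 (V=64.1492). Price 35.3601; hedge Δ=-0.3995, bond B=81.1239.
  t=1,j=1: stock 229.0800 → up 316.1304 (V=184.8381), down 158.0652 (V=32.5722). Price 119.2399; hedge Δ=0.9633, bond B=-101.4353.
  t=0,j=0: stock 166.0000 → up 229.0800 (V=119.2399), down 114.5400 (V=35.3601). Price 80.4465; hedge Δ=0.7323, bond B=-41.1183.
Root portfolio cost Δ·166+B reproduces V0=80.4465.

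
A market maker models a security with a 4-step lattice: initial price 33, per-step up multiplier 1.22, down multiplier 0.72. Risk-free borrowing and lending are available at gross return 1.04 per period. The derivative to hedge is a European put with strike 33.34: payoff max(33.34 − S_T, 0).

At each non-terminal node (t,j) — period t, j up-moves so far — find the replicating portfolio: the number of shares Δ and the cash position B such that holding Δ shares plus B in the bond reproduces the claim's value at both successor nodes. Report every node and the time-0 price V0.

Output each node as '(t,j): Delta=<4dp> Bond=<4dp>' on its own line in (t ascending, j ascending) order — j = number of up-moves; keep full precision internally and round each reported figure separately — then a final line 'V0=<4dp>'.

Since d<R<u, set p* = (R−d)/(u−d) = 0.6400; price each node as the discounted p*-expectation of its children.
Payoff layer (t=4): V(4,0)=24.4716, V(4,1)=18.3130, V(4,2)=7.8776, V(4,3)=0.0000, V(4,4)=0.0000
(3,0): S=12.3172. Δ = (V_up−V_dn)/(S_up−S_dn) = (18.3130−24.4716)/(15.0270−8.8684) = -1.0000. V = [p*·18.3130 + (1−p*)·24.4716]/1.04 = 19.7405. B = V − Δ·S = 32.0577.
(3,1): S=20.8708. Δ = (V_up−V_dn)/(S_up−S_dn) = (7.8776−18.3130)/(25.4624−15.0270) = -1.0000. V = [p*·7.8776 + (1−p*)·18.3130]/1.04 = 11.1869. B = V − Δ·S = 32.0577.
(3,2): S=35.3644. Δ = (V_up−V_dn)/(S_up−S_dn) = (0.0000−7.8776)/(43.1445−25.4624) = -0.4455. V = [p*·0.0000 + (1−p*)·7.8776]/1.04 = 2.7269. B = V − Δ·S = 18.4822.
(3,3): S=59.9230. Δ = (V_up−V_dn)/(S_up−S_dn) = (0.0000−0.0000)/(73.1060−43.1445) = 0.0000. V = [p*·0.0000 + (1−p*)·0.0000]/1.04 = 0.0000. B = V − Δ·S = 0.0000.
(2,0): S=17.1072. Δ = (V_up−V_dn)/(S_up−S_dn) = (11.1869−19.7405)/(20.8708−12.3172) = -1.0000. V = [p*·11.1869 + (1−p*)·19.7405]/1.04 = 13.7175. B = V − Δ·S = 30.8247.
(2,1): S=28.9872. Δ = (V_up−V_dn)/(S_up−S_dn) = (2.7269−11.1869)/(35.3644−20.8708) = -0.5837. V = [p*·2.7269 + (1−p*)·11.1869]/1.04 = 5.5505. B = V − Δ·S = 22.4705.
(2,2): S=49.1172. Δ = (V_up−V_dn)/(S_up−S_dn) = (0.0000−2.7269)/(59.9230−35.3644) = -0.1110. V = [p*·0.0000 + (1−p*)·2.7269]/1.04 = 0.9439. B = V − Δ·S = 6.3977.
(1,0): S=23.7600. Δ = (V_up−V_dn)/(S_up−S_dn) = (5.5505−13.7175)/(28.9872−17.1072) = -0.6875. V = [p*·5.5505 + (1−p*)·13.7175]/1.04 = 8.1640. B = V − Δ·S = 24.4981.
(1,1): S=40.2600. Δ = (V_up−V_dn)/(S_up−S_dn) = (0.9439−5.5505)/(49.1172−28.9872) = -0.2288. V = [p*·0.9439 + (1−p*)·5.5505]/1.04 = 2.5022. B = V − Δ·S = 11.7153.
(0,0): S=33.0000. Δ = (V_up−V_dn)/(S_up−S_dn) = (2.5022−8.1640)/(40.2600−23.7600) = -0.3431. V = [p*·2.5022 + (1−p*)·8.1640]/1.04 = 4.3658. B = V − Δ·S = 15.6895.
The time-0 hedge costs 4.3658, which is the no-arbitrage price.

(0,0): Delta=-0.3431 Bond=15.6895
(1,0): Delta=-0.6875 Bond=24.4981
(1,1): Delta=-0.2288 Bond=11.7153
(2,0): Delta=-1.0000 Bond=30.8247
(2,1): Delta=-0.5837 Bond=22.4705
(2,2): Delta=-0.1110 Bond=6.3977
(3,0): Delta=-1.0000 Bond=32.0577
(3,1): Delta=-1.0000 Bond=32.0577
(3,2): Delta=-0.4455 Bond=18.4822
(3,3): Delta=0.0000 Bond=0.0000
V0=4.3658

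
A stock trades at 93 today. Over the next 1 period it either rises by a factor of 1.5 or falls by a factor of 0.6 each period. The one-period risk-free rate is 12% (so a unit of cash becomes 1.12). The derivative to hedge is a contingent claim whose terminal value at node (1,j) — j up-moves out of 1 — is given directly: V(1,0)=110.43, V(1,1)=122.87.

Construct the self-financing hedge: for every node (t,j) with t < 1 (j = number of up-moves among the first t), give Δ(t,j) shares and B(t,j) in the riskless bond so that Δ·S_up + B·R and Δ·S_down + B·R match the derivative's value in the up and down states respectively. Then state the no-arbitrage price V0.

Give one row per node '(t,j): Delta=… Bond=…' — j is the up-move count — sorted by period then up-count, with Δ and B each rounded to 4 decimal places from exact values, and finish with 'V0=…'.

Since d<R<u, set p* = (R−d)/(u−d) = 0.5778; price each node as the discounted p*-expectation of its children.
Terminal values V(1,·): V(1,0)=110.4300, V(1,1)=122.8700
Node (0,0) S=93.0000: V=(p*·122.8700+(1−p*)·110.4300)/1.12=105.0157; Δ=(122.8700−110.4300)/(139.5000−55.8000)=0.1486; B=V−Δ·S=91.1935
Each (Δ,B) replicates both successor values, so the strategy is self-financing and V0 is arbitrage-free.

(0,0): Delta=0.1486 Bond=91.1935
V0=105.0157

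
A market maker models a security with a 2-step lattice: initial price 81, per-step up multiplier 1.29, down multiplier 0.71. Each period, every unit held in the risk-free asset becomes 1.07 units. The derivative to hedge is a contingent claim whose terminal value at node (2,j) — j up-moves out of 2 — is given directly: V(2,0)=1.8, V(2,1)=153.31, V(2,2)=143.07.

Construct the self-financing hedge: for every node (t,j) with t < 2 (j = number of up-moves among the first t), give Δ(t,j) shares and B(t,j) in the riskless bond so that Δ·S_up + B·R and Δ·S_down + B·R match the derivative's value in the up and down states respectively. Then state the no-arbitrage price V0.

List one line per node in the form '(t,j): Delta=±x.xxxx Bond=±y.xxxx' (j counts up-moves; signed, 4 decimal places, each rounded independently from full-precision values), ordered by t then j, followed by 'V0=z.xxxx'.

Since d<R<u, set p* = (R−d)/(u−d) = 0.6207; price each node as the discounted p*-expectation of its children.
Terminal payoffs: V(2,0)=1.8000, V(2,1)=153.3100, V(2,2)=143.0700
Node (1,0) S=57.5100: V=(p*·153.3100+(1−p*)·1.8000)/1.07=89.5707; Δ=(153.3100−1.8000)/(74.1879−40.8321)=4.5422; B=V−Δ·S=-171.6534
Node (1,1) S=104.4900: V=(p*·143.0700+(1−p*)·153.3100)/1.07=137.3403; Δ=(143.0700−153.3100)/(134.7921−74.1879)=-0.1690; B=V−Δ·S=154.9955
Node (0,0) S=81.0000: V=(p*·137.3403+(1−p*)·89.5707)/1.07=111.4213; Δ=(137.3403−89.5707)/(104.4900−57.5100)=1.0168; B=V−Δ·S=29.0600
Check: Δ(0,0)·S0 + B(0,0) = 111.4213 = V0.

(0,0): Delta=1.0168 Bond=29.0600
(1,0): Delta=4.5422 Bond=-171.6534
(1,1): Delta=-0.1690 Bond=154.9955
V0=111.4213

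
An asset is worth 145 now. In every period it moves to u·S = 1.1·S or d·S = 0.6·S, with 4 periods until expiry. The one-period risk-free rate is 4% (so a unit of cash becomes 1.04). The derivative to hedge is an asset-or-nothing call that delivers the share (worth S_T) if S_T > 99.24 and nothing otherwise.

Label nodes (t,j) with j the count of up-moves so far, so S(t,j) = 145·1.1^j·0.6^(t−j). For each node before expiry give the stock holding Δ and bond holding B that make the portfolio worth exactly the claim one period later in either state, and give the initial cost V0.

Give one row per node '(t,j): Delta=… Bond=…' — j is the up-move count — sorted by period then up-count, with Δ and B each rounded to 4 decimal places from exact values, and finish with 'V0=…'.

(0,0): Delta=1.2022 Bond=-33.1141
(1,0): Delta=1.9059 Bond=-95.6630
(1,1): Delta=1.1499 Bond=-26.0899
(2,0): Delta=0.0000 Bond=0.0000
(2,1): Delta=2.0477 Bond=-113.0562
(2,2): Delta=1.0831 Bond=-15.4168
(3,0): Delta=0.0000 Bond=0.0000
(3,1): Delta=0.0000 Bond=0.0000
(3,2): Delta=2.2000 Bond=-133.6119
(3,3): Delta=1.0000 Bond=0.0000
V0=141.2051

The replicating-portfolio and risk-neutral prices coincide; use p* = (1.04−0.6)/(1.1−0.6) = 0.8800 for the latter.
At expiry t=4: V(4,0)=0.0000, V(4,1)=0.0000, V(4,2)=0.0000, V(4,3)=115.7970, V(4,4)=212.2945
  t=3,j=0: stock 31.3200 → up 34.4520 (V=0.0000), down 18.7920 (V=0.0000). Price 0.0000; hedge Δ=0.0000, bond B=0.0000.
  t=3,j=1: stock 57.4200 → up 63.1620 (V=0.0000), down 34.4520 (V=0.0000). Price 0.0000; hedge Δ=0.0000, bond B=0.0000.
  t=3,j=2: stock 105.2700 → up 115.7970 (V=115.7970), down 63.1620 (V=0.0000). Price 97.9821; hedge Δ=2.2000, bond B=-133.6119.
  t=3,j=3: stock 192.9950 → up 212.2945 (V=212.2945), down 115.7970 (V=115.7970). Price 192.9950; hedge Δ=1.0000, bond B=0.0000.
  t=2,j=0: stock 52.2000 → up 57.4200 (V=0.0000), down 31.3200 (V=0.0000). Price 0.0000; hedge Δ=0.0000, bond B=0.0000.
  t=2,j=1: stock 95.7000 → up 105.2700 (V=97.9821), down 57.4200 (V=0.0000). Price 82.9079; hedge Δ=2.0477, bond B=-113.0562.
  t=2,j=2: stock 175.4500 → up 192.9950 (V=192.9950), down 105.2700 (V=97.9821). Price 174.6091; hedge Δ=1.0831, bond B=-15.4168.
  t=1,j=0: stock 87.0000 → up 95.7000 (V=82.9079), down 52.2000 (V=0.0000). Price 70.1528; hedge Δ=1.9059, bond B=-95.6630.
  t=1,j=1: stock 159.5000 → up 175.4500 (V=174.6091), down 95.7000 (V=82.9079). Price 157.3124; hedge Δ=1.1499, bond B=-26.0899.
  t=0,j=0: stock 145.0000 → up 159.5000 (V=157.3124), down 87.0000 (V=70.1528). Price 141.2051; hedge Δ=1.2022, bond B=-33.1141.
Root portfolio cost Δ·145+B reproduces V0=141.2051.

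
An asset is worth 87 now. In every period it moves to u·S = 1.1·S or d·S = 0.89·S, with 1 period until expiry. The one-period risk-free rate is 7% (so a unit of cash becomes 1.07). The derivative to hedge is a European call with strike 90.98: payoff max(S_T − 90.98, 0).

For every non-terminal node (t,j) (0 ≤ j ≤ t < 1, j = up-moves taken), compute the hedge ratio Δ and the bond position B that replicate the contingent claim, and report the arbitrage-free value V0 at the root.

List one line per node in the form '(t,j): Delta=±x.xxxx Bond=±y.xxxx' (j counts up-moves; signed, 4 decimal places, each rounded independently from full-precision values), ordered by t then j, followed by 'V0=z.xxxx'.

(0,0): Delta=0.2583 Bond=-18.6951
V0=3.7810

The replicating-portfolio and risk-neutral prices coincide; use p* = (1.07−0.89)/(1.1−0.89) = 0.8571 for the latter.
At expiry t=1: V(1,0)=0.0000, V(1,1)=4.7200
  t=0,j=0: stock 87.0000 → up 95.7000 (V=4.7200), down 77.4300 (V=0.0000). Price 3.7810; hedge Δ=0.2583, bond B=-18.6951.
Root portfolio cost Δ·87+B reproduces V0=3.7810.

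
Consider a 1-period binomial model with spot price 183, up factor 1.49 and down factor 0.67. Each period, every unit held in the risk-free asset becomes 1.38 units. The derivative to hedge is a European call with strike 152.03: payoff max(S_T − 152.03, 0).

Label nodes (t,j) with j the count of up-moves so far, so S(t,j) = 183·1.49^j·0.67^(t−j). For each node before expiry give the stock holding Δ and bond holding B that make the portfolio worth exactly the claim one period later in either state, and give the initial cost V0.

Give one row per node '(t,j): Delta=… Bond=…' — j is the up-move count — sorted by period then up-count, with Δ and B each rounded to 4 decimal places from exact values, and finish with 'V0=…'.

(0,0): Delta=0.8039 Bond=-71.4288
V0=75.6932

Since d<R<u, set p* = (R−d)/(u−d) = 0.8659; price each node as the discounted p*-expectation of its children.
Terminal values V(1,·): V(1,0)=0.0000, V(1,1)=120.6400
Node (0,0) S=183.0000: V=(p*·120.6400+(1−p*)·0.0000)/1.38=75.6932; Δ=(120.6400−0.0000)/(272.6700−122.6100)=0.8039; B=V−Δ·S=-71.4288
Root portfolio cost Δ·183+B reproduces V0=75.6932.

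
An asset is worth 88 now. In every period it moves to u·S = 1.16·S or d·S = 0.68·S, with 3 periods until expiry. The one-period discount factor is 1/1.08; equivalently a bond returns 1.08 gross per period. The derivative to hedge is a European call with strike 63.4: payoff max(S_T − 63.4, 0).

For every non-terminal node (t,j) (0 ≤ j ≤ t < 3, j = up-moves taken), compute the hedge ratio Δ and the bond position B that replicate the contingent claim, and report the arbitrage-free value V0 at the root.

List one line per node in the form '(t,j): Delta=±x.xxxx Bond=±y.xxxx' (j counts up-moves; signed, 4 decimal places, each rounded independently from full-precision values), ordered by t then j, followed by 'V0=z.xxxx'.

Risk-neutral probability p* = (R−d)/(u−d) = (1.08−0.68)/(1.16−0.68) = 0.8333.
Terminal payoffs: V(3,0)=0.0000, V(3,1)=0.0000, V(3,2)=17.1207, V(3,3)=73.9588
  t=2,j=0: stock 40.6912 → up 47.2018 (V=0.0000), down 27.6700 (V=0.0000). Price 0.0000; hedge Δ=0.0000, bond B=0.0000.
  t=2,j=1: stock 69.4144 → up 80.5207 (V=17.1207), down 47.2018 (V=0.0000). Price 13.2104; hedge Δ=0.5138, bond B=-22.4577.
  t=2,j=2: stock 118.4128 → up 137.3588 (V=73.9588), down 80.5207 (V=17.1207). Price 59.7091; hedge Δ=1.0000, bond B=-58.7037.
  t=1,j=0: stock 59.8400 → up 69.4144 (V=13.2104), down 40.6912 (V=0.0000). Price 10.1932; hedge Δ=0.4599, bond B=-17.3285.
  t=1,j=1: stock 102.0800 → up 118.4128 (V=59.7091), down 69.4144 (V=13.2104). Price 48.1105; hedge Δ=0.9490, bond B=-48.7618.
  t=0,j=0: stock 88.0000 → up 102.0800 (V=48.1105), down 59.8400 (V=10.1932). Price 38.6953; hedge Δ=0.8977, bond B=-40.2990.
Self-financing check: at every node Δ·S+B equals the discounted successor values.

(0,0): Delta=0.8977 Bond=-40.2990
(1,0): Delta=0.4599 Bond=-17.3285
(1,1): Delta=0.9490 Bond=-48.7618
(2,0): Delta=0.0000 Bond=0.0000
(2,1): Delta=0.5138 Bond=-22.4577
(2,2): Delta=1.0000 Bond=-58.7037
V0=38.6953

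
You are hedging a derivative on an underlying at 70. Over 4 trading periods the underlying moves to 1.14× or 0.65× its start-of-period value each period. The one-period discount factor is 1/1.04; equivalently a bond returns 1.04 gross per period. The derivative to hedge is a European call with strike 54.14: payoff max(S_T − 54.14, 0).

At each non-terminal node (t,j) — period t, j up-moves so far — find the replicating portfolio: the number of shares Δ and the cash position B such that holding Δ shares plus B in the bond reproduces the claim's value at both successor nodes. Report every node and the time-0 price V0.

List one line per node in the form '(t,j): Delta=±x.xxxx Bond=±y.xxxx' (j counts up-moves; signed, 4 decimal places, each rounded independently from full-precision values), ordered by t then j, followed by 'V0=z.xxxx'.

Risk-neutral probability p* = (R−d)/(u−d) = (1.04−0.65)/(1.14−0.65) = 0.7959.
At expiry t=4: V(4,0)=0.0000, V(4,1)=0.0000, V(4,2)=0.0000, V(4,3)=13.2703, V(4,4)=64.0872
  t=3,j=0: stock 19.2237 → up 21.9151 (V=0.0000), down 12.4954 (V=0.0000). Price 0.0000; hedge Δ=0.0000, bond B=0.0000.
  t=3,j=1: stock 33.7155 → up 38.4357 (V=0.0000), down 21.9151 (V=0.0000). Price 0.0000; hedge Δ=0.0000, bond B=0.0000.
  t=3,j=2: stock 59.1318 → up 67.4103 (V=13.2703), down 38.4357 (V=0.0000). Price 10.1558; hedge Δ=0.4580, bond B=-16.9263.
  t=3,j=3: stock 103.7081 → up 118.2272 (V=64.0872), down 67.4103 (V=13.2703). Price 51.6504; hedge Δ=1.0000, bond B=-52.0577.
  t=2,j=0: stock 29.5750 → up 33.7155 (V=0.0000), down 19.2238 (V=0.0000). Price 0.0000; hedge Δ=0.0000, bond B=0.0000.
  t=2,j=1: stock 51.8700 → up 59.1318 (V=10.1558), down 33.7155 (V=0.0000). Price 7.7723; hedge Δ=0.3996, bond B=-12.9538.
  t=2,j=2: stock 90.9720 → up 103.7081 (V=51.6504), down 59.1318 (V=10.1558). Price 41.5213; hedge Δ=0.9309, bond B=-43.1616.
  t=1,j=0: stock 45.5000 → up 51.8700 (V=7.7723), down 29.5750 (V=0.0000). Price 5.9482; hedge Δ=0.3486, bond B=-9.9136.
  t=1,j=1: stock 79.8000 → up 90.9720 (V=41.5213), down 51.8700 (V=7.7723). Price 33.3016; hedge Δ=0.8631, bond B=-35.5738.
  t=0,j=0: stock 70.0000 → up 79.8000 (V=33.3016), down 45.5000 (V=5.9482). Price 26.6532; hedge Δ=0.7975, bond B=-29.1702.
Each (Δ,B) replicates both successor values, so the strategy is self-financing and V0 is arbitrage-free.

(0,0): Delta=0.7975 Bond=-29.1702
(1,0): Delta=0.3486 Bond=-9.9136
(1,1): Delta=0.8631 Bond=-35.5738
(2,0): Delta=0.0000 Bond=0.0000
(2,1): Delta=0.3996 Bond=-12.9538
(2,2): Delta=0.9309 Bond=-43.1616
(3,0): Delta=0.0000 Bond=0.0000
(3,1): Delta=0.0000 Bond=0.0000
(3,2): Delta=0.4580 Bond=-16.9263
(3,3): Delta=1.0000 Bond=-52.0577
V0=26.6532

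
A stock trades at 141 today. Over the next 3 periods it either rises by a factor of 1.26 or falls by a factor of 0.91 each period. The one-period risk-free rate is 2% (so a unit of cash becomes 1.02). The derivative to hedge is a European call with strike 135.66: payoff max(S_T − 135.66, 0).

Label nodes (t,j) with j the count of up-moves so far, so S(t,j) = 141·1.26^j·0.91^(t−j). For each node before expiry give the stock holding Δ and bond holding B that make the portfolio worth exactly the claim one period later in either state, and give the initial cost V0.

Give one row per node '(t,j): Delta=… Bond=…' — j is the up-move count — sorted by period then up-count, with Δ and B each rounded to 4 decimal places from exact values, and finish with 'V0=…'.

No-arbitrage ⇒ martingale measure with p* = (R−d)/(u−d) = 0.3143.
Payoff layer (t=3): V(3,0)=0.0000, V(3,1)=11.4602, V(3,2)=68.0450, V(3,3)=146.3930
(2,0): S=116.7621. Δ = (V_up−V_dn)/(S_up−S_dn) = (11.4602−0.0000)/(147.1202−106.2535) = 0.2804. V = [p*·11.4602 + (1−p*)·0.0000]/1.02 = 3.5312. B = V − Δ·S = -29.2124.
(2,1): S=161.6706. Δ = (V_up−V_dn)/(S_up−S_dn) = (68.0450−11.4602)/(203.7050−147.1202) = 1.0000. V = [p*·68.0450 + (1−p*)·11.4602]/1.02 = 28.6706. B = V − Δ·S = -133.0000.
(2,2): S=223.8516. Δ = (V_up−V_dn)/(S_up−S_dn) = (146.3930−68.0450)/(282.0530−203.7050) = 1.0000. V = [p*·146.3930 + (1−p*)·68.0450]/1.02 = 90.8516. B = V − Δ·S = -133.0000.
(1,0): S=128.3100. Δ = (V_up−V_dn)/(S_up−S_dn) = (28.6706−3.5312)/(161.6706−116.7621) = 0.5598. V = [p*·28.6706 + (1−p*)·3.5312]/1.02 = 11.2080. B = V − Δ·S = -60.6190.
(1,1): S=177.6600. Δ = (V_up−V_dn)/(S_up−S_dn) = (90.8516−28.6706)/(223.8516−161.6706) = 1.0000. V = [p*·90.8516 + (1−p*)·28.6706]/1.02 = 47.2678. B = V − Δ·S = -130.3922.
(0,0): S=141.0000. Δ = (V_up−V_dn)/(S_up−S_dn) = (47.2678−11.2080)/(177.6600−128.3100) = 0.7307. V = [p*·47.2678 + (1−p*)·11.2080]/1.02 = 22.0991. B = V − Δ·S = -80.9291.
Self-financing check: at every node Δ·S+B equals the discounted successor values.

(0,0): Delta=0.7307 Bond=-80.9291
(1,0): Delta=0.5598 Bond=-60.6190
(1,1): Delta=1.0000 Bond=-130.3922
(2,0): Delta=0.2804 Bond=-29.2124
(2,1): Delta=1.0000 Bond=-133.0000
(2,2): Delta=1.0000 Bond=-133.0000
V0=22.0991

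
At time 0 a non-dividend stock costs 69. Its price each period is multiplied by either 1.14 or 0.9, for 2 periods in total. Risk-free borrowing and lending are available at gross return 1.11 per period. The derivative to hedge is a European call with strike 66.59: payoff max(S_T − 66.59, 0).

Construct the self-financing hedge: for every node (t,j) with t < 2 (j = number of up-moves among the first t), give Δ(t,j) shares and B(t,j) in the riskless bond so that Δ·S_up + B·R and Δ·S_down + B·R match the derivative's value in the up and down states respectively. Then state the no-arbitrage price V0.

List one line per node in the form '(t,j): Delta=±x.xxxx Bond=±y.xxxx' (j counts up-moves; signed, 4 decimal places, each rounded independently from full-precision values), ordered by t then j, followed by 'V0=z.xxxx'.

(0,0): Delta=0.9272 Bond=-48.8896
(1,0): Delta=0.2821 Bond=-14.2027
(1,1): Delta=1.0000 Bond=-59.9910
V0=15.0898

The replicating-portfolio and risk-neutral prices coincide; use p* = (1.11−0.9)/(1.14−0.9) = 0.8750 for the latter.
Terminal payoffs: V(2,0)=0.0000, V(2,1)=4.2040, V(2,2)=23.0824
  t=1,j=0: stock 62.1000 → up 70.7940 (V=4.2040), down 55.8900 (V=0.0000). Price 3.3140; hedge Δ=0.2821, bond B=-14.2027.
  t=1,j=1: stock 78.6600 → up 89.6724 (V=23.0824), down 70.7940 (V=4.2040). Price 18.6690; hedge Δ=1.0000, bond B=-59.9910.
  t=0,j=0: stock 69.0000 → up 78.6600 (V=18.6690), down 62.1000 (V=3.3140). Price 15.0898; hedge Δ=0.9272, bond B=-48.8896.
The time-0 hedge costs 15.0898, which is the no-arbitrage price.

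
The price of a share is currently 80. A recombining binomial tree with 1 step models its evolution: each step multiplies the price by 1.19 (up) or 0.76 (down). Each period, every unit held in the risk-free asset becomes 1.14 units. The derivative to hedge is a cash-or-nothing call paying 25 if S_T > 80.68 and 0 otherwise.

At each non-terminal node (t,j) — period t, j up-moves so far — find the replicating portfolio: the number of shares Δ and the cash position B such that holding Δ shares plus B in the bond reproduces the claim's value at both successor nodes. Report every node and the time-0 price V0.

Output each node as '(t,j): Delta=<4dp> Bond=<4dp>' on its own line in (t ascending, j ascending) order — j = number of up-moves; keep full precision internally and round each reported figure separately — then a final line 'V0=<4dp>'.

(0,0): Delta=0.7267 Bond=-38.7597
V0=19.3798

Under the risk-neutral measure, an up-move has probability p* = (R−d)/(u−d) = 0.8837 and values discount at R = 1.14.
Terminal values V(1,·): V(1,0)=0.0000, V(1,1)=25.0000
Node (0,0) S=80.0000: V=(p*·25.0000+(1−p*)·0.0000)/1.14=19.3798; Δ=(25.0000−0.0000)/(95.2000−60.8000)=0.7267; B=V−Δ·S=-38.7597
The time-0 hedge costs 19.3798, which is the no-arbitrage price.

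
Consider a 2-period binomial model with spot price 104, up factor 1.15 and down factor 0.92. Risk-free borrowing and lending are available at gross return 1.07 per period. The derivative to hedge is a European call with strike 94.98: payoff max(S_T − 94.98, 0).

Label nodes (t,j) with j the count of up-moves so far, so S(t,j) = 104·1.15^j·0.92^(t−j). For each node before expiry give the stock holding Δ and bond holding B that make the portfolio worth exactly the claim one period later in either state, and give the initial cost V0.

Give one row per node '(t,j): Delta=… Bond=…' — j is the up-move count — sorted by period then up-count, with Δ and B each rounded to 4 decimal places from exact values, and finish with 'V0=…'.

(0,0): Delta=0.9055 Bond=-72.3953
(1,0): Delta=0.6840 Bond=-56.2692
(1,1): Delta=1.0000 Bond=-88.7664
V0=21.7757

No-arbitrage ⇒ martingale measure with p* = (R−d)/(u−d) = 0.6522.
Payoff layer (t=2): V(2,0)=0.0000, V(2,1)=15.0520, V(2,2)=42.5600
Node (1,0) S=95.6800: V=(p*·15.0520+(1−p*)·0.0000)/1.07=9.1743; Δ=(15.0520−0.0000)/(110.0320−88.0256)=0.6840; B=V−Δ·S=-56.2692
Node (1,1) S=119.6000: V=(p*·42.5600+(1−p*)·15.0520)/1.07=30.8336; Δ=(42.5600−15.0520)/(137.5400−110.0320)=1.0000; B=V−Δ·S=-88.7664
Node (0,0) S=104.0000: V=(p*·30.8336+(1−p*)·9.1743)/1.07=21.7757; Δ=(30.8336−9.1743)/(119.6000−95.6800)=0.9055; B=V−Δ·S=-72.3953
Root portfolio cost Δ·104+B reproduces V0=21.7757.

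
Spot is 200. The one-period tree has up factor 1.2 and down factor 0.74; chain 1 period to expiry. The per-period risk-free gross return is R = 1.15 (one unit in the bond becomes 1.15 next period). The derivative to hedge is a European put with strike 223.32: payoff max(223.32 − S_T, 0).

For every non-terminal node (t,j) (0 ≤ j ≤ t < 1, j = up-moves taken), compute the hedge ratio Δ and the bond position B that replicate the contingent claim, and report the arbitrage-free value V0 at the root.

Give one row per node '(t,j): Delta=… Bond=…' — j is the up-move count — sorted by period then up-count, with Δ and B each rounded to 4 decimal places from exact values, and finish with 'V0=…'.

Under the risk-neutral measure, an up-move has probability p* = (R−d)/(u−d) = 0.8913 and values discount at R = 1.15.
Terminal values V(1,·): V(1,0)=75.3200, V(1,1)=0.0000
Node (0,0) S=200.0000: V=(p*·0.0000+(1−p*)·75.3200)/1.15=7.1191; Δ=(0.0000−75.3200)/(240.0000−148.0000)=-0.8187; B=V−Δ·S=170.8582
Each (Δ,B) replicates both successor values, so the strategy is self-financing and V0 is arbitrage-free.

(0,0): Delta=-0.8187 Bond=170.8582
V0=7.1191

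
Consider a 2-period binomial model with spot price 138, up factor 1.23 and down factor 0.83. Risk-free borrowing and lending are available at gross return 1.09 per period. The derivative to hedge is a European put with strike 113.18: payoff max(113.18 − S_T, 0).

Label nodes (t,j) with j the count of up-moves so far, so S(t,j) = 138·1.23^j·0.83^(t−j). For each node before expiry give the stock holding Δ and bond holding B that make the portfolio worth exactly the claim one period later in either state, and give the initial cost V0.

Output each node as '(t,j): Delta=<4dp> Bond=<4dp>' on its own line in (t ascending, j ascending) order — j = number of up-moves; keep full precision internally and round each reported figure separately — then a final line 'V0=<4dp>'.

(0,0): Delta=-0.1054 Bond=16.4067
(1,0): Delta=-0.3953 Bond=51.0952
(1,1): Delta=0.0000 Bond=0.0000
V0=1.8674

No-arbitrage ⇒ martingale measure with p* = (R−d)/(u−d) = 0.6500.
Payoff layer (t=2): V(2,0)=18.1118, V(2,1)=0.0000, V(2,2)=0.0000
(1,0): S=114.5400. Δ = (V_up−V_dn)/(S_up−S_dn) = (0.0000−18.1118)/(140.8842−95.0682) = -0.3953. V = [p*·0.0000 + (1−p*)·18.1118]/1.09 = 5.8157. B = V − Δ·S = 51.0952.
(1,1): S=169.7400. Δ = (V_up−V_dn)/(S_up−S_dn) = (0.0000−0.0000)/(208.7802−140.8842) = 0.0000. V = [p*·0.0000 + (1−p*)·0.0000]/1.09 = 0.0000. B = V − Δ·S = 0.0000.
(0,0): S=138.0000. Δ = (V_up−V_dn)/(S_up−S_dn) = (0.0000−5.8157)/(169.7400−114.5400) = -0.1054. V = [p*·0.0000 + (1−p*)·5.8157]/1.09 = 1.8674. B = V − Δ·S = 16.4067.
Self-financing check: at every node Δ·S+B equals the discounted successor values.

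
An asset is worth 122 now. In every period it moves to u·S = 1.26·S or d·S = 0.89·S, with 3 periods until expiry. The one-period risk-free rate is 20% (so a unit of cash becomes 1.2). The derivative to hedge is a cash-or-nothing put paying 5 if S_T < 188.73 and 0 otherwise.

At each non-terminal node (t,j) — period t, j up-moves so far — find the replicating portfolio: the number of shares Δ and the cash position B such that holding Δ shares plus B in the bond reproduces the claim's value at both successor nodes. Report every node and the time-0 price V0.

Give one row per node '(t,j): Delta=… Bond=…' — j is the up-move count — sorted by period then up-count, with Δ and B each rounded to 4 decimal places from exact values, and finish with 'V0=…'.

No-arbitrage ⇒ martingale measure with p* = (R−d)/(u−d) = 0.8378.
Terminal payoffs: V(3,0)=5.0000, V(3,1)=5.0000, V(3,2)=5.0000, V(3,3)=0.0000
Node (2,0) S=96.6362: V=(p*·5.0000+(1−p*)·5.0000)/1.2=4.1667; Δ=(5.0000−5.0000)/(121.7616−86.0062)=0.0000; B=V−Δ·S=4.1667
Node (2,1) S=136.8108: V=(p*·5.0000+(1−p*)·5.0000)/1.2=4.1667; Δ=(5.0000−5.0000)/(172.3816−121.7616)=0.0000; B=V−Δ·S=4.1667
Node (2,2) S=193.6872: V=(p*·0.0000+(1−p*)·5.0000)/1.2=0.6757; Δ=(0.0000−5.0000)/(244.0459−172.3816)=-0.0698; B=V−Δ·S=14.1892
Node (1,0) S=108.5800: V=(p*·4.1667+(1−p*)·4.1667)/1.2=3.4722; Δ=(4.1667−4.1667)/(136.8108−96.6362)=0.0000; B=V−Δ·S=3.4722
Node (1,1) S=153.7200: V=(p*·0.6757+(1−p*)·4.1667)/1.2=1.0348; Δ=(0.6757−4.1667)/(193.6872−136.8108)=-0.0614; B=V−Δ·S=10.4699
Node (0,0) S=122.0000: V=(p*·1.0348+(1−p*)·3.4722)/1.2=1.1917; Δ=(1.0348−3.4722)/(153.7200−108.5800)=-0.0540; B=V−Δ·S=7.7793
Self-financing check: at every node Δ·S+B equals the discounted successor values.

(0,0): Delta=-0.0540 Bond=7.7793
(1,0): Delta=0.0000 Bond=3.4722
(1,1): Delta=-0.0614 Bond=10.4699
(2,0): Delta=0.0000 Bond=4.1667
(2,1): Delta=0.0000 Bond=4.1667
(2,2): Delta=-0.0698 Bond=14.1892
V0=1.1917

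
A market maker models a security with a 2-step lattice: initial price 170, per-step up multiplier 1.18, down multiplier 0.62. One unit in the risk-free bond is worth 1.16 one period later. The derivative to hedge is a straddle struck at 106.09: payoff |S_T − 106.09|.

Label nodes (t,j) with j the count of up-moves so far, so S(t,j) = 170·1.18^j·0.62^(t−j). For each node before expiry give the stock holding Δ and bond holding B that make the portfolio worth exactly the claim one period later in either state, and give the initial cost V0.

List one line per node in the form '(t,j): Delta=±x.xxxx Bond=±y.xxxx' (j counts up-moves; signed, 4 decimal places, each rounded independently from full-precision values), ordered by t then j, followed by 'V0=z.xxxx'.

(0,0): Delta=0.9736 Bond=-74.2850
(1,0): Delta=-0.3805 Bond=56.5590
(1,1): Delta=1.0000 Bond=-91.4569
V0=91.2351

Under the risk-neutral measure, an up-move has probability p* = (R−d)/(u−d) = 0.9643 and values discount at R = 1.16.
Payoff layer (t=2): V(2,0)=40.7420, V(2,1)=18.2820, V(2,2)=130.6180
  t=1,j=0: stock 105.4000 → up 124.3720 (V=18.2820), down 65.3480 (V=40.7420). Price 16.4518; hedge Δ=-0.3805, bond B=56.5590.
  t=1,j=1: stock 200.6000 → up 236.7080 (V=130.6180), down 124.3720 (V=18.2820). Price 109.1431; hedge Δ=1.0000, bond B=-91.4569.
  t=0,j=0: stock 170.0000 → up 200.6000 (V=109.1431), down 105.4000 (V=16.4518). Price 91.2351; hedge Δ=0.9736, bond B=-74.2850.
Each (Δ,B) replicates both successor values, so the strategy is self-financing and V0 is arbitrage-free.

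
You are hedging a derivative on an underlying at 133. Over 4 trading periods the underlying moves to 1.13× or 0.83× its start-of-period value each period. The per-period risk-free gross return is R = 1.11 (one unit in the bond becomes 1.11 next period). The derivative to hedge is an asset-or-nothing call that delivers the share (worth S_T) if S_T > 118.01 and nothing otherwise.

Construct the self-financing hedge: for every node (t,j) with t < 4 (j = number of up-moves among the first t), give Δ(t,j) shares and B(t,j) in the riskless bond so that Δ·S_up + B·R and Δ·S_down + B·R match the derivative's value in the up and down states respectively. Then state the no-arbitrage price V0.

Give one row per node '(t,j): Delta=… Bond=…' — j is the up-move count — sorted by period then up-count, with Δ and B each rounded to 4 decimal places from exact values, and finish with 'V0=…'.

(0,0): Delta=1.3663 Bond=-50.5747
(1,0): Delta=3.4005 Bond=-280.6897
(1,1): Delta=1.2596 Bond=-40.0985
(2,0): Delta=0.0000 Bond=0.0000
(2,1): Delta=3.5789 Bond=-333.8203
(2,2): Delta=1.1379 Bond=-23.8443
(3,0): Delta=0.0000 Bond=0.0000
(3,1): Delta=0.0000 Bond=0.0000
(3,2): Delta=3.7667 Bond=-397.0077
(3,3): Delta=1.0000 Bond=0.0000
V0=131.1463

The replicating-portfolio and risk-neutral prices coincide; use p* = (1.11−0.83)/(1.13−0.83) = 0.9333 for the latter.
Terminal values V(4,·): V(4,0)=0.0000, V(4,1)=0.0000, V(4,2)=0.0000, V(4,3)=159.2814, V(4,4)=216.8530
  t=3,j=0: stock 76.0477 → up 85.9339 (V=0.0000), down 63.1196 (V=0.0000). Price 0.0000; hedge Δ=0.0000, bond B=0.0000.
  t=3,j=1: stock 103.5348 → up 116.9943 (V=0.0000), down 85.9339 (V=0.0000). Price 0.0000; hedge Δ=0.0000, bond B=0.0000.
  t=3,j=2: stock 140.9570 → up 159.2814 (V=159.2814), down 116.9943 (V=0.0000). Price 133.9303; hedge Δ=3.7667, bond B=-397.0077.
  t=3,j=3: stock 191.9053 → up 216.8530 (V=216.8530), down 159.2814 (V=159.2814). Price 191.9053; hedge Δ=1.0000, bond B=0.0000.
  t=2,j=0: stock 91.6237 → up 103.5348 (V=0.0000), down 76.0477 (V=0.0000). Price 0.0000; hedge Δ=0.0000, bond B=0.0000.
  t=2,j=1: stock 124.7407 → up 140.9570 (V=133.9303), down 103.5348 (V=0.0000). Price 112.6141; hedge Δ=3.5789, bond B=-333.8203.
  t=2,j=2: stock 169.8277 → up 191.9053 (V=191.9053), down 140.9570 (V=133.9303). Price 169.4057; hedge Δ=1.1379, bond B=-23.8443.
  t=1,j=0: stock 110.3900 → up 124.7407 (V=112.6141), down 91.6237 (V=0.0000). Price 94.6905; hedge Δ=3.4005, bond B=-280.6897.
  t=1,j=1: stock 150.2900 → up 169.8277 (V=169.4057), down 124.7407 (V=112.6141). Price 149.2068; hedge Δ=1.2596, bond B=-40.0985.
  t=0,j=0: stock 133.0000 → up 150.2900 (V=149.2068), down 110.3900 (V=94.6905). Price 131.1463; hedge Δ=1.3663, bond B=-50.5747.
The time-0 hedge costs 131.1463, which is the no-arbitrage price.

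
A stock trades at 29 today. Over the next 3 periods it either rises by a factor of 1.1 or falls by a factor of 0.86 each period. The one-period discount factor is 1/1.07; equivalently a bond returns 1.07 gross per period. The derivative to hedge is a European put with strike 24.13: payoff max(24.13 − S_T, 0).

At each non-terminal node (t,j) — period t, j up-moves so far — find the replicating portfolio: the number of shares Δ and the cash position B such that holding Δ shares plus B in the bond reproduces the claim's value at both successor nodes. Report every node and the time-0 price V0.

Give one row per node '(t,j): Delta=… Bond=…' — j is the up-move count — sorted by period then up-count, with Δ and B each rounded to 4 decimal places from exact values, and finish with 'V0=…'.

No-arbitrage ⇒ martingale measure with p* = (R−d)/(u−d) = 0.8750.
Terminal values V(3,·): V(3,0)=5.6844, V(3,1)=0.5368, V(3,2)=0.0000, V(3,3)=0.0000
Node (2,0) S=21.4484: V=(p*·0.5368+(1−p*)·5.6844)/1.07=1.1030; Δ=(0.5368−5.6844)/(23.5932−18.4456)=-1.0000; B=V−Δ·S=22.5514
Node (2,1) S=27.4340: V=(p*·0.0000+(1−p*)·0.5368)/1.07=0.0627; Δ=(0.0000−0.5368)/(30.1774−23.5932)=-0.0815; B=V−Δ·S=2.2992
Node (2,2) S=35.0900: V=(p*·0.0000+(1−p*)·0.0000)/1.07=0.0000; Δ=(0.0000−0.0000)/(38.5990−30.1774)=0.0000; B=V−Δ·S=0.0000
Node (1,0) S=24.9400: V=(p*·0.0627+(1−p*)·1.1030)/1.07=0.1801; Δ=(0.0627−1.1030)/(27.4340−21.4484)=-0.1738; B=V−Δ·S=4.5147
Node (1,1) S=31.9000: V=(p*·0.0000+(1−p*)·0.0627)/1.07=0.0073; Δ=(0.0000−0.0627)/(35.0900−27.4340)=-0.0082; B=V−Δ·S=0.2686
Node (0,0) S=29.0000: V=(p*·0.0073+(1−p*)·0.1801)/1.07=0.0270; Δ=(0.0073−0.1801)/(31.9000−24.9400)=-0.0248; B=V−Δ·S=0.7471
Check: Δ(0,0)·S0 + B(0,0) = 0.0270 = V0.

(0,0): Delta=-0.0248 Bond=0.7471
(1,0): Delta=-0.1738 Bond=4.5147
(1,1): Delta=-0.0082 Bond=0.2686
(2,0): Delta=-1.0000 Bond=22.5514
(2,1): Delta=-0.0815 Bond=2.2992
(2,2): Delta=0.0000 Bond=0.0000
V0=0.0270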